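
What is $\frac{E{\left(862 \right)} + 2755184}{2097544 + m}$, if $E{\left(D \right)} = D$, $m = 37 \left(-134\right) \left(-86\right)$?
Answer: $\frac{1378023}{1261966} \approx 1.092$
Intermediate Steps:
$m = 426388$ ($m = \left(-4958\right) \left(-86\right) = 426388$)
$\frac{E{\left(862 \right)} + 2755184}{2097544 + m} = \frac{862 + 2755184}{2097544 + 426388} = \frac{2756046}{2523932} = 2756046 \cdot \frac{1}{2523932} = \frac{1378023}{1261966}$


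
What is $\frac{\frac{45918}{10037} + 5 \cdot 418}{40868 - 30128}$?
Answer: $\frac{5255812}{26949345} \approx 0.19503$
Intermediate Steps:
$\frac{\frac{45918}{10037} + 5 \cdot 418}{40868 - 30128} = \frac{45918 \cdot \frac{1}{10037} + 2090}{10740} = \left(\frac{45918}{10037} + 2090\right) \frac{1}{10740} = \frac{21023248}{10037} \cdot \frac{1}{10740} = \frac{5255812}{26949345}$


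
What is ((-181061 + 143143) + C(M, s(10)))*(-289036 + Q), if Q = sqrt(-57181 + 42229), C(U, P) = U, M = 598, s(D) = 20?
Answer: 10786823520 - 74640*I*sqrt(3738) ≈ 1.0787e+10 - 4.5634e+6*I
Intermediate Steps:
Q = 2*I*sqrt(3738) (Q = sqrt(-14952) = 2*I*sqrt(3738) ≈ 122.28*I)
((-181061 + 143143) + C(M, s(10)))*(-289036 + Q) = ((-181061 + 143143) + 598)*(-289036 + 2*I*sqrt(3738)) = (-37918 + 598)*(-289036 + 2*I*sqrt(3738)) = -37320*(-289036 + 2*I*sqrt(3738)) = 10786823520 - 74640*I*sqrt(3738)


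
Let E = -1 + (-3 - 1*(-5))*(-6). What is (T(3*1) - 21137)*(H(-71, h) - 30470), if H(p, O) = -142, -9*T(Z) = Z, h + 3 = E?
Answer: 647056048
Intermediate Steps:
E = -13 (E = -1 + (-3 + 5)*(-6) = -1 + 2*(-6) = -1 - 12 = -13)
h = -16 (h = -3 - 13 = -16)
T(Z) = -Z/9
(T(3*1) - 21137)*(H(-71, h) - 30470) = (-1/3 - 21137)*(-142 - 30470) = (-⅑*3 - 21137)*(-30612) = (-⅓ - 21137)*(-30612) = -63412/3*(-30612) = 647056048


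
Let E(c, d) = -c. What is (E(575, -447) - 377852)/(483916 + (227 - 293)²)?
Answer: -378427/488272 ≈ -0.77503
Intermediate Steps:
(E(575, -447) - 377852)/(483916 + (227 - 293)²) = (-1*575 - 377852)/(483916 + (227 - 293)²) = (-575 - 377852)/(483916 + (-66)²) = -378427/(483916 + 4356) = -378427/488272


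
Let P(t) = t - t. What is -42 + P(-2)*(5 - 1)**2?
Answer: -42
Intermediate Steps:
P(t) = 0
-42 + P(-2)*(5 - 1)**2 = -42 + 0*(5 - 1)**2 = -42 + 0*4**2 = -42 + 0*16 = -42 + 0 = -42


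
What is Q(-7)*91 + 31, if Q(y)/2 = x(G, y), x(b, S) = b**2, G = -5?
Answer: 4581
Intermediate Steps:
Q(y) = 50 (Q(y) = 2*(-5)**2 = 2*25 = 50)
Q(-7)*91 + 31 = 50*91 + 31 = 4550 + 31 = 4581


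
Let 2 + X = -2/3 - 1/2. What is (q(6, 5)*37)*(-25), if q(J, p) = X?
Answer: 17575/6 ≈ 2929.2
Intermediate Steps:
X = -19/6 (X = -2 + (-2/3 - 1/2) = -2 + (-2*⅓ - 1*½) = -2 + (-⅔ - ½) = -2 - 7/6 = -19/6 ≈ -3.1667)
q(J, p) = -19/6
(q(6, 5)*37)*(-25) = -19/6*37*(-25) = -703/6*(-25) = 17575/6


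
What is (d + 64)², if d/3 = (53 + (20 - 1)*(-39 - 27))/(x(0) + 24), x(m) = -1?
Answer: 4541161/529 ≈ 8584.4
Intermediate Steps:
d = -3603/23 (d = 3*((53 + (20 - 1)*(-39 - 27))/(-1 + 24)) = 3*((53 + 19*(-66))/23) = 3*((53 - 1254)*(1/23)) = 3*(-1201*1/23) = 3*(-1201/23) = -3603/23 ≈ -156.65)
(d + 64)² = (-3603/23 + 64)² = (-2131/23)² = 4541161/529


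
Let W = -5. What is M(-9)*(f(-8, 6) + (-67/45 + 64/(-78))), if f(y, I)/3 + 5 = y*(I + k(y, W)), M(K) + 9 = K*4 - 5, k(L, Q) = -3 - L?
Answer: 1645660/117 ≈ 14065.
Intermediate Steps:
M(K) = -14 + 4*K (M(K) = -9 + (K*4 - 5) = -9 + (4*K - 5) = -9 + (-5 + 4*K) = -14 + 4*K)
f(y, I) = -15 + 3*y*(-3 + I - y) (f(y, I) = -15 + 3*(y*(I + (-3 - y))) = -15 + 3*(y*(-3 + I - y)) = -15 + 3*y*(-3 + I - y))
M(-9)*(f(-8, 6) + (-67/45 + 64/(-78))) = (-14 + 4*(-9))*((-15 - 3*(-8)*(3 - 8) + 3*6*(-8)) + (-67/45 + 64/(-78))) = (-14 - 36)*((-15 - 3*(-8)*(-5) - 144) + (-67*1/45 + 64*(-1/78))) = -50*((-15 - 120 - 144) + (-67/45 - 32/39)) = -50*(-279 - 1351/585) = -50*(-164566/585) = 1645660/117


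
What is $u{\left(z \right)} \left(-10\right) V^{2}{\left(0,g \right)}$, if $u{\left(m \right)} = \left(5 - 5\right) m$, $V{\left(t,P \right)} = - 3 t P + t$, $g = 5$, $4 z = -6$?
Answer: $0$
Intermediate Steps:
$z = - \frac{3}{2}$ ($z = \frac{1}{4} \left(-6\right) = - \frac{3}{2} \approx -1.5$)
$V{\left(t,P \right)} = t - 3 P t$ ($V{\left(t,P \right)} = - 3 P t + t = t - 3 P t$)
$u{\left(m \right)} = 0$ ($u{\left(m \right)} = 0 m = 0$)
$u{\left(z \right)} \left(-10\right) V^{2}{\left(0,g \right)} = 0 \left(-10\right) \left(0 \left(1 - 15\right)\right)^{2} = 0 \left(0 \left(1 - 15\right)\right)^{2} = 0 \left(0 \left(-14\right)\right)^{2} = 0 \cdot 0^{2} = 0 \cdot 0 = 0$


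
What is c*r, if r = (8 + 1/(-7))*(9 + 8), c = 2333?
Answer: 2181355/7 ≈ 3.1162e+5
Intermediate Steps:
r = 935/7 (r = (8 - ⅐)*17 = (55/7)*17 = 935/7 ≈ 133.57)
c*r = 2333*(935/7) = 2181355/7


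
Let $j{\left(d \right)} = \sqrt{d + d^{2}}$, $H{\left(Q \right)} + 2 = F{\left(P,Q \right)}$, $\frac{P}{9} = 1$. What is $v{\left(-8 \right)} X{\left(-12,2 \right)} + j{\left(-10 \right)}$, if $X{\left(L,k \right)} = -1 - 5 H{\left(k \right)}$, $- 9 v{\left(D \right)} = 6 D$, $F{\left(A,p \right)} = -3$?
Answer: $128 + 3 \sqrt{10} \approx 137.49$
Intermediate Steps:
$P = 9$ ($P = 9 \cdot 1 = 9$)
$H{\left(Q \right)} = -5$ ($H{\left(Q \right)} = -2 - 3 = -5$)
$v{\left(D \right)} = - \frac{2 D}{3}$ ($v{\left(D \right)} = - \frac{6 D}{9} = - \frac{2 D}{3}$)
$X{\left(L,k \right)} = 24$ ($X{\left(L,k \right)} = -1 - -25 = -1 + 25 = 24$)
$v{\left(-8 \right)} X{\left(-12,2 \right)} + j{\left(-10 \right)} = \left(- \frac{2}{3}\right) \left(-8\right) 24 + \sqrt{- 10 \left(1 - 10\right)} = \frac{16}{3} \cdot 24 + \sqrt{\left(-10\right) \left(-9\right)} = 128 + \sqrt{90} = 128 + 3 \sqrt{10}$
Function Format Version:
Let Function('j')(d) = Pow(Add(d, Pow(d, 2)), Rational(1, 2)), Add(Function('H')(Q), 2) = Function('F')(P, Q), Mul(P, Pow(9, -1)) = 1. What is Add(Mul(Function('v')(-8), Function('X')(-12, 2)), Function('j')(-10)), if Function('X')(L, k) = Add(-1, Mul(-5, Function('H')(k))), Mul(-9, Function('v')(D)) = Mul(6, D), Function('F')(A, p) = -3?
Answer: Add(128, Mul(3, Pow(10, Rational(1, 2)))) ≈ 137.49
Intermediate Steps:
P = 9 (P = Mul(9, 1) = 9)
Function('H')(Q) = -5 (Function('H')(Q) = Add(-2, -3) = -5)
Function('v')(D) = Mul(Rational(-2, 3), D) (Function('v')(D) = Mul(Rational(-1, 9), Mul(6, D)) = Mul(Rational(-2, 3), D))
Function('X')(L, k) = 24 (Function('X')(L, k) = Add(-1, Mul(-5, -5)) = Add(-1, 25) = 24)
Add(Mul(Function('v')(-8), Function('X')(-12, 2)), Function('j')(-10)) = Add(Mul(Mul(Rational(-2, 3), -8), 24), Pow(Mul(-10, Add(1, -10)), Rational(1, 2))) = Add(Mul(Rational(16, 3), 24), Pow(Mul(-10, -9), Rational(1, 2))) = Add(128, Pow(90, Rational(1, 2))) = Add(128, Mul(3, Pow(10, Rational(1, 2))))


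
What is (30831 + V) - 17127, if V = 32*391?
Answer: 26216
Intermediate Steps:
V = 12512
(30831 + V) - 17127 = (30831 + 12512) - 17127 = 43343 - 17127 = 26216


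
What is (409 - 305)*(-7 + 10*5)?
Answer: 4472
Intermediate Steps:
(409 - 305)*(-7 + 10*5) = 104*(-7 + 50) = 104*43 = 4472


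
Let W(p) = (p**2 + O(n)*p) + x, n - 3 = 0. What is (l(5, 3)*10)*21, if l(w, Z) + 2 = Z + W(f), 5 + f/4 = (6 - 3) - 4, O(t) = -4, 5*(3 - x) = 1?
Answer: 141918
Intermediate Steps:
n = 3 (n = 3 + 0 = 3)
x = 14/5 (x = 3 - 1/5*1 = 3 - 1/5 = 14/5 ≈ 2.8000)
f = -24 (f = -20 + 4*((6 - 3) - 4) = -20 + 4*(3 - 4) = -20 + 4*(-1) = -20 - 4 = -24)
W(p) = 14/5 + p**2 - 4*p (W(p) = (p**2 - 4*p) + 14/5 = 14/5 + p**2 - 4*p)
l(w, Z) = 3364/5 + Z (l(w, Z) = -2 + (Z + (14/5 + (-24)**2 - 4*(-24))) = -2 + (Z + (14/5 + 576 + 96)) = -2 + (Z + 3374/5) = -2 + (3374/5 + Z) = 3364/5 + Z)
(l(5, 3)*10)*21 = ((3364/5 + 3)*10)*21 = ((3379/5)*10)*21 = 6758*21 = 141918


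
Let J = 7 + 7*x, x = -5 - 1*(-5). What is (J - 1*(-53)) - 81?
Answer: -21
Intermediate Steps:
x = 0 (x = -5 + 5 = 0)
J = 7 (J = 7 + 7*0 = 7 + 0 = 7)
(J - 1*(-53)) - 81 = (7 - 1*(-53)) - 81 = (7 + 53) - 81 = 60 - 81 = -21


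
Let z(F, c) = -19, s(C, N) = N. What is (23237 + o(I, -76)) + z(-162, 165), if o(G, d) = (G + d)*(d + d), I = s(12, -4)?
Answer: 35378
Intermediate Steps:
I = -4
o(G, d) = 2*d*(G + d) (o(G, d) = (G + d)*(2*d) = 2*d*(G + d))
(23237 + o(I, -76)) + z(-162, 165) = (23237 + 2*(-76)*(-4 - 76)) - 19 = (23237 + 2*(-76)*(-80)) - 19 = (23237 + 12160) - 19 = 35397 - 19 = 35378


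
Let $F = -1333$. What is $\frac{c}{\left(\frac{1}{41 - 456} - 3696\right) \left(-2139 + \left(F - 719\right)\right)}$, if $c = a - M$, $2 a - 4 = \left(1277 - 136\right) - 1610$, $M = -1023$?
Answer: $\frac{218705}{4285551754} \approx 5.1033 \cdot 10^{-5}$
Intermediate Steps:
$a = - \frac{465}{2}$ ($a = 2 + \frac{\left(1277 - 136\right) - 1610}{2} = 2 + \frac{1141 - 1610}{2} = 2 + \frac{1}{2} \left(-469\right) = 2 - \frac{469}{2} = - \frac{465}{2} \approx -232.5$)
$c = \frac{1581}{2}$ ($c = - \frac{465}{2} - -1023 = - \frac{465}{2} + 1023 = \frac{1581}{2} \approx 790.5$)
$\frac{c}{\left(\frac{1}{41 - 456} - 3696\right) \left(-2139 + \left(F - 719\right)\right)} = \frac{1581}{2 \left(\frac{1}{41 - 456} - 3696\right) \left(-2139 - 2052\right)} = \frac{1581}{2 \left(\frac{1}{-415} - 3696\right) \left(-2139 - 2052\right)} = \frac{1581}{2 \left(- \frac{1}{415} - 3696\right) \left(-4191\right)} = \frac{1581}{2 \left(\left(- \frac{1533841}{415}\right) \left(-4191\right)\right)} = \frac{1581}{2 \cdot \frac{6428327631}{415}} = \frac{1581}{2} \cdot \frac{415}{6428327631} = \frac{218705}{4285551754}$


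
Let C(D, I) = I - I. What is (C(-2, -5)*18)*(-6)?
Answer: 0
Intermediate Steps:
C(D, I) = 0
(C(-2, -5)*18)*(-6) = (0*18)*(-6) = 0*(-6) = 0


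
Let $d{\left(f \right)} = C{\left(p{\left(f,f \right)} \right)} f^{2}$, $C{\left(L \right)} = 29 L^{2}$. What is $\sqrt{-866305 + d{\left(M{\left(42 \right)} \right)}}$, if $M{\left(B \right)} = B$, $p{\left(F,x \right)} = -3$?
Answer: $i \sqrt{405901} \approx 637.1 i$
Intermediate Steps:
$d{\left(f \right)} = 261 f^{2}$ ($d{\left(f \right)} = 29 \left(-3\right)^{2} f^{2} = 29 \cdot 9 f^{2} = 261 f^{2}$)
$\sqrt{-866305 + d{\left(M{\left(42 \right)} \right)}} = \sqrt{-866305 + 261 \cdot 42^{2}} = \sqrt{-866305 + 261 \cdot 1764} = \sqrt{-866305 + 460404} = \sqrt{-405901} = i \sqrt{405901}$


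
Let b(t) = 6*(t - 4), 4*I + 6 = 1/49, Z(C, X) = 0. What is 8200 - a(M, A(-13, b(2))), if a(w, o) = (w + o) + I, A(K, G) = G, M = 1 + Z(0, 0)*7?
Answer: 1609649/196 ≈ 8212.5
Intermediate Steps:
I = -293/196 (I = -3/2 + (¼)/49 = -3/2 + (¼)*(1/49) = -3/2 + 1/196 = -293/196 ≈ -1.4949)
b(t) = -24 + 6*t (b(t) = 6*(-4 + t) = -24 + 6*t)
M = 1 (M = 1 + 0*7 = 1 + 0 = 1)
a(w, o) = -293/196 + o + w (a(w, o) = (w + o) - 293/196 = (o + w) - 293/196 = -293/196 + o + w)
8200 - a(M, A(-13, b(2))) = 8200 - (-293/196 + (-24 + 6*2) + 1) = 8200 - (-293/196 + (-24 + 12) + 1) = 8200 - (-293/196 - 12 + 1) = 8200 - 1*(-2449/196) = 8200 + 2449/196 = 1609649/196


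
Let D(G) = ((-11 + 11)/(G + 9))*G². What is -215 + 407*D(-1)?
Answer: -215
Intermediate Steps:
D(G) = 0 (D(G) = (0/(9 + G))*G² = 0*G² = 0)
-215 + 407*D(-1) = -215 + 407*0 = -215 + 0 = -215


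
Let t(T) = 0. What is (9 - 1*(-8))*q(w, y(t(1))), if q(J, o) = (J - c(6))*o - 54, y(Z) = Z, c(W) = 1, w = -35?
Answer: -918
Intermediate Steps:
q(J, o) = -54 + o*(-1 + J) (q(J, o) = (J - 1*1)*o - 54 = (J - 1)*o - 54 = (-1 + J)*o - 54 = o*(-1 + J) - 54 = -54 + o*(-1 + J))
(9 - 1*(-8))*q(w, y(t(1))) = (9 - 1*(-8))*(-54 - 1*0 - 35*0) = (9 + 8)*(-54 + 0 + 0) = 17*(-54) = -918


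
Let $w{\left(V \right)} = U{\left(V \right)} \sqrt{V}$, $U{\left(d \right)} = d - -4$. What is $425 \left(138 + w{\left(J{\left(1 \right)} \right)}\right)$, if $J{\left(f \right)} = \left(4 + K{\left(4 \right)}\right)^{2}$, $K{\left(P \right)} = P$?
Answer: $289850$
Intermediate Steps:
$U{\left(d \right)} = 4 + d$ ($U{\left(d \right)} = d + 4 = 4 + d$)
$J{\left(f \right)} = 64$ ($J{\left(f \right)} = \left(4 + 4\right)^{2} = 8^{2} = 64$)
$w{\left(V \right)} = \sqrt{V} \left(4 + V\right)$ ($w{\left(V \right)} = \left(4 + V\right) \sqrt{V} = \sqrt{V} \left(4 + V\right)$)
$425 \left(138 + w{\left(J{\left(1 \right)} \right)}\right) = 425 \left(138 + \sqrt{64} \left(4 + 64\right)\right) = 425 \left(138 + 8 \cdot 68\right) = 425 \left(138 + 544\right) = 425 \cdot 682 = 289850$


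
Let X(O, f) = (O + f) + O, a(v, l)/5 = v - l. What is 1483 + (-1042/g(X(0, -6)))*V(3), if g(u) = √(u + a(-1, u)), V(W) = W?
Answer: 1483 - 3126*√19/19 ≈ 765.85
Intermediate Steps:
a(v, l) = -5*l + 5*v (a(v, l) = 5*(v - l) = -5*l + 5*v)
X(O, f) = f + 2*O
g(u) = √(-5 - 4*u) (g(u) = √(u + (-5*u + 5*(-1))) = √(u + (-5*u - 5)) = √(u + (-5 - 5*u)) = √(-5 - 4*u))
1483 + (-1042/g(X(0, -6)))*V(3) = 1483 - 1042/√(-5 - 4*(-6 + 2*0))*3 = 1483 - 1042/√(-5 - 4*(-6 + 0))*3 = 1483 - 1042/√(-5 - 4*(-6))*3 = 1483 - 1042/√(-5 + 24)*3 = 1483 - 1042*√19/19*3 = 1483 - 3126*√19/19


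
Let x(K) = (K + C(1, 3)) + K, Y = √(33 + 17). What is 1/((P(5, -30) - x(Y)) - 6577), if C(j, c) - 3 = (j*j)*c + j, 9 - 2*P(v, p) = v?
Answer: -3291/21661262 + 5*√2/21661262 ≈ -0.00015160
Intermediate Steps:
P(v, p) = 9/2 - v/2
Y = 5*√2 (Y = √50 = 5*√2 ≈ 7.0711)
C(j, c) = 3 + j + c*j² (C(j, c) = 3 + ((j*j)*c + j) = 3 + (j²*c + j) = 3 + (c*j² + j) = 3 + (j + c*j²) = 3 + j + c*j²)
x(K) = 7 + 2*K (x(K) = (K + (3 + 1 + 3*1²)) + K = (K + (3 + 1 + 3*1)) + K = (K + (3 + 1 + 3)) + K = (K + 7) + K = (7 + K) + K = 7 + 2*K)
1/((P(5, -30) - x(Y)) - 6577) = 1/(((9/2 - ½*5) - (7 + 2*(5*√2))) - 6577) = 1/(((9/2 - 5/2) - (7 + 10*√2)) - 6577) = 1/((2 + (-7 - 10*√2)) - 6577) = 1/((-5 - 10*√2) - 6577) = 1/(-6582 - 10*√2)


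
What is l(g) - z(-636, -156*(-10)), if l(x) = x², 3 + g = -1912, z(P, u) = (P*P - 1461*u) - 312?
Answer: 5542201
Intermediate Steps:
z(P, u) = -312 + P² - 1461*u (z(P, u) = (P² - 1461*u) - 312 = -312 + P² - 1461*u)
g = -1915 (g = -3 - 1912 = -1915)
l(g) - z(-636, -156*(-10)) = (-1915)² - (-312 + (-636)² - (-227916)*(-10)) = 3667225 - (-312 + 404496 - 1461*1560) = 3667225 - (-312 + 404496 - 2279160) = 3667225 - 1*(-1874976) = 3667225 + 1874976 = 5542201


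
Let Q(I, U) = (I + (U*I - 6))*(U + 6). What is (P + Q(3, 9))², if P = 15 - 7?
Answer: 135424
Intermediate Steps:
Q(I, U) = (6 + U)*(-6 + I + I*U) (Q(I, U) = (I + (I*U - 6))*(6 + U) = (I + (-6 + I*U))*(6 + U) = (-6 + I + I*U)*(6 + U) = (6 + U)*(-6 + I + I*U))
P = 8
(P + Q(3, 9))² = (8 + (-36 - 6*9 + 6*3 + 3*9² + 7*3*9))² = (8 + (-36 - 54 + 18 + 3*81 + 189))² = (8 + (-36 - 54 + 18 + 243 + 189))² = (8 + 360)² = 368² = 135424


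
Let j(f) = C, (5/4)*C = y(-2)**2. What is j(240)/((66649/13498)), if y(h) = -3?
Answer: 485928/333245 ≈ 1.4582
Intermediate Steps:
C = 36/5 (C = (4/5)*(-3)**2 = (4/5)*9 = 36/5 ≈ 7.2000)
j(f) = 36/5
j(240)/((66649/13498)) = 36/(5*((66649/13498))) = 36/(5*((66649*(1/13498)))) = 36/(5*(66649/13498)) = (36/5)*(13498/66649) = 485928/333245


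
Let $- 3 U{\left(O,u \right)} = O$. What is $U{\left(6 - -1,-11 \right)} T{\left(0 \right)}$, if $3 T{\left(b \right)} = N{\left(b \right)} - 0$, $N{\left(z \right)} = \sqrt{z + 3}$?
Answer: $- \frac{7 \sqrt{3}}{9} \approx -1.3472$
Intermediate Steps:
$U{\left(O,u \right)} = - \frac{O}{3}$
$N{\left(z \right)} = \sqrt{3 + z}$
$T{\left(b \right)} = \frac{\sqrt{3 + b}}{3}$ ($T{\left(b \right)} = \frac{\sqrt{3 + b} - 0}{3} = \frac{\sqrt{3 + b} + 0}{3} = \frac{\sqrt{3 + b}}{3}$)
$U{\left(6 - -1,-11 \right)} T{\left(0 \right)} = - \frac{6 - -1}{3} \frac{\sqrt{3 + 0}}{3} = - \frac{6 + 1}{3} \frac{\sqrt{3}}{3} = \left(- \frac{1}{3}\right) 7 \frac{\sqrt{3}}{3} = - \frac{7 \frac{\sqrt{3}}{3}}{3} = - \frac{7 \sqrt{3}}{9}$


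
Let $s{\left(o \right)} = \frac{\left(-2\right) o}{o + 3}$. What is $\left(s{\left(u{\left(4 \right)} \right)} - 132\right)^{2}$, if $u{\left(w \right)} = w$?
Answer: $\frac{868624}{49} \approx 17727.0$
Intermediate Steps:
$s{\left(o \right)} = - \frac{2 o}{3 + o}$ ($s{\left(o \right)} = \frac{\left(-2\right) o}{3 + o} = - \frac{2 o}{3 + o}$)
$\left(s{\left(u{\left(4 \right)} \right)} - 132\right)^{2} = \left(\left(-2\right) 4 \frac{1}{3 + 4} - 132\right)^{2} = \left(\left(-2\right) 4 \cdot \frac{1}{7} - 132\right)^{2} = \left(- \frac{8}{7} - 132\right)^{2} = \left(- \frac{932}{7}\right)^{2} = \frac{868624}{49}$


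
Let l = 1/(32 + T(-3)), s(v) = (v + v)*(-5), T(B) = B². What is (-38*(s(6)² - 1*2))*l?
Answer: -136724/41 ≈ -3334.7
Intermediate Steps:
s(v) = -10*v (s(v) = (2*v)*(-5) = -10*v)
l = 1/41 (l = 1/(32 + (-3)²) = 1/(32 + 9) = 1/41 ≈ 0.024390)
(-38*(s(6)² - 1*2))*l = -38*((-10*6)² - 1*2)*(1/41) = -38*((-60)² - 2)*(1/41) = -38*(3600 - 2)*(1/41) = -38*3598*(1/41) = -136724*1/41 = -136724/41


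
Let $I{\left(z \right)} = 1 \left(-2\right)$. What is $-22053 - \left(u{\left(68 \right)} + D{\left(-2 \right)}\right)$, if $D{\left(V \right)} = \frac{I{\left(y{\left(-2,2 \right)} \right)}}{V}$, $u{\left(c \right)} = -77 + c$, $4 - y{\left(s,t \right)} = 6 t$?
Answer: $-22045$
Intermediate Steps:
$y{\left(s,t \right)} = 4 - 6 t$
$I{\left(z \right)} = -2$
$D{\left(V \right)} = - \frac{2}{V}$
$-22053 - \left(u{\left(68 \right)} + D{\left(-2 \right)}\right) = -22053 - \left(\left(-77 + 68\right) - \frac{2}{-2}\right) = -22053 - \left(-9 - -1\right) = -22053 - \left(-9 + 1\right) = -22053 - -8 = -22053 + 8 = -22045$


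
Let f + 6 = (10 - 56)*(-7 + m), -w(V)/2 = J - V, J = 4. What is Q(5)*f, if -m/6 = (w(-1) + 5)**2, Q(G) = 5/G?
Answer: 7216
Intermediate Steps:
w(V) = -8 + 2*V (w(V) = -2*(4 - V) = -8 + 2*V)
m = -150 (m = -6*((-8 + 2*(-1)) + 5)**2 = -6*((-8 - 2) + 5)**2 = -6*(-10 + 5)**2 = -6*(-5)**2 = -6*25 = -150)
f = 7216 (f = -6 + (10 - 56)*(-7 - 150) = -6 - 46*(-157) = -6 + 7222 = 7216)
Q(5)*f = (5/5)*7216 = (5*(1/5))*7216 = 1*7216 = 7216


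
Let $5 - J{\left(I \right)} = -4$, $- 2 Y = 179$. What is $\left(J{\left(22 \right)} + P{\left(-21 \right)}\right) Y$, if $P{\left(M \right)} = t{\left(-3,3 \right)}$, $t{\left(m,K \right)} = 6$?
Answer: $- \frac{2685}{2} \approx -1342.5$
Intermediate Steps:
$Y = - \frac{179}{2}$ ($Y = \left(- \frac{1}{2}\right) 179 = - \frac{179}{2} \approx -89.5$)
$J{\left(I \right)} = 9$ ($J{\left(I \right)} = 5 - -4 = 5 + 4 = 9$)
$P{\left(M \right)} = 6$
$\left(J{\left(22 \right)} + P{\left(-21 \right)}\right) Y = \left(9 + 6\right) \left(- \frac{179}{2}\right) = 15 \left(- \frac{179}{2}\right) = - \frac{2685}{2}$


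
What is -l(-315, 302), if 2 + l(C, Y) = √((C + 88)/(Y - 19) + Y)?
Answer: 2 - 3*√2680293/283 ≈ -15.355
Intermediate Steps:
l(C, Y) = -2 + √(Y + (88 + C)/(-19 + Y)) (l(C, Y) = -2 + √((C + 88)/(Y - 19) + Y) = -2 + √((88 + C)/(-19 + Y) + Y) = -2 + √(Y + (88 + C)/(-19 + Y)))
-l(-315, 302) = -(-2 + √((88 - 315 + 302*(-19 + 302))/(-19 + 302))) = -(-2 + √((88 - 315 + 302*283)/283)) = -(-2 + √((88 - 315 + 85466)/283)) = -(-2 + √((1/283)*85239)) = -(-2 + √(85239/283)) = -(-2 + 3*√2680293/283) = 2 - 3*√2680293/283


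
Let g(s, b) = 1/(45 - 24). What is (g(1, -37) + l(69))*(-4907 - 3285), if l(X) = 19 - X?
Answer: 8593408/21 ≈ 4.0921e+5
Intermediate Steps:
g(s, b) = 1/21
(g(1, -37) + l(69))*(-4907 - 3285) = (1/21 + (19 - 1*69))*(-4907 - 3285) = (1/21 + (19 - 69))*(-8192) = (1/21 - 50)*(-8192) = -1049/21*(-8192) = 8593408/21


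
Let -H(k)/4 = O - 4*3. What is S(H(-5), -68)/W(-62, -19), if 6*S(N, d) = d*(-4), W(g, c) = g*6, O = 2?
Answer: -34/279 ≈ -0.12186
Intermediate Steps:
H(k) = 40 (H(k) = -4*(2 - 4*3) = -4*(2 - 12) = -4*(-10) = 40)
W(g, c) = 6*g
S(N, d) = -2*d/3 (S(N, d) = (d*(-4))/6 = (-4*d)/6 = -2*d/3)
S(H(-5), -68)/W(-62, -19) = (-⅔*(-68))/((6*(-62))) = (136/3)/(-372) = (136/3)*(-1/372) = -34/279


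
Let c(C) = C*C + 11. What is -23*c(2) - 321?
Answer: -666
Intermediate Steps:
c(C) = 11 + C² (c(C) = C² + 11 = 11 + C²)
-23*c(2) - 321 = -23*(11 + 2²) - 321 = -23*(11 + 4) - 321 = -23*15 - 321 = -345 - 321 = -666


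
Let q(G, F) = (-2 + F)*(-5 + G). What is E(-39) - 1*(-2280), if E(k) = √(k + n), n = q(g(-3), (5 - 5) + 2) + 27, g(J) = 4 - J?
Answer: 2280 + 2*I*√3 ≈ 2280.0 + 3.4641*I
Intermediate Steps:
q(G, F) = (-5 + G)*(-2 + F)
n = 27 (n = (10 - 5*((5 - 5) + 2) - 2*(4 - 1*(-3)) + ((5 - 5) + 2)*(4 - 1*(-3))) + 27 = (10 - 5*(0 + 2) - 2*(4 + 3) + (0 + 2)*(4 + 3)) + 27 = (10 - 5*2 - 2*7 + 2*7) + 27 = (10 - 10 - 14 + 14) + 27 = 0 + 27 = 27)
E(k) = √(27 + k) (E(k) = √(k + 27) = √(27 + k))
E(-39) - 1*(-2280) = √(27 - 39) - 1*(-2280) = √(-12) + 2280 = 2*I*√3 + 2280 = 2280 + 2*I*√3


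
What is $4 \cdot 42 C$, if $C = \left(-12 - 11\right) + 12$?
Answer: $-1848$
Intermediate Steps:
$C = -11$ ($C = -23 + 12 = -11$)
$4 \cdot 42 C = 4 \cdot 42 \left(-11\right) = 168 \left(-11\right) = -1848$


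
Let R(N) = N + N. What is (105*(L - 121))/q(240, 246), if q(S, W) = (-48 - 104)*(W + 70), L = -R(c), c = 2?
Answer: 13125/48032 ≈ 0.27326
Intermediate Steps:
R(N) = 2*N
L = -4 (L = -2*2 = -1*4 = -4)
q(S, W) = -10640 - 152*W (q(S, W) = -152*(70 + W) = -10640 - 152*W)
(105*(L - 121))/q(240, 246) = (105*(-4 - 121))/(-10640 - 152*246) = (105*(-125))/(-10640 - 37392) = -13125/(-48032) = -13125*(-1/48032) = 13125/48032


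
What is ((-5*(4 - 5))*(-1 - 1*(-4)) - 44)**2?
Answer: 841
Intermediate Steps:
((-5*(4 - 5))*(-1 - 1*(-4)) - 44)**2 = ((-5*(-1))*(-1 + 4) - 44)**2 = (5*3 - 44)**2 = (15 - 44)**2 = (-29)**2 = 841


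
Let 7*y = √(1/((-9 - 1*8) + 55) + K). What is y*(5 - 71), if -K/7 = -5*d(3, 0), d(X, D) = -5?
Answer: -33*I*√252662/133 ≈ -124.72*I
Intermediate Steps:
K = -175 (K = -(-35)*(-5) = -7*25 = -175)
y = I*√252662/266 (y = √(1/((-9 - 1*8) + 55) - 175)/7 = √(1/((-9 - 8) + 55) - 175)/7 = √(1/(-17 + 55) - 175)/7 = √(1/38 - 175)/7 = √(-6649/38)/7 = (I*√252662/38)/7 = I*√252662/266 ≈ 1.8897*I)
y*(5 - 71) = (I*√252662/266)*(5 - 71) = (I*√252662/266)*(-66) = -33*I*√252662/133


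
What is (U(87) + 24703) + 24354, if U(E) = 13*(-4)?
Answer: 49005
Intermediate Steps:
U(E) = -52
(U(87) + 24703) + 24354 = (-52 + 24703) + 24354 = 24651 + 24354 = 49005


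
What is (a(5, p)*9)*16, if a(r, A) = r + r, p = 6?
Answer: 1440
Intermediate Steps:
a(r, A) = 2*r
(a(5, p)*9)*16 = ((2*5)*9)*16 = (10*9)*16 = 90*16 = 1440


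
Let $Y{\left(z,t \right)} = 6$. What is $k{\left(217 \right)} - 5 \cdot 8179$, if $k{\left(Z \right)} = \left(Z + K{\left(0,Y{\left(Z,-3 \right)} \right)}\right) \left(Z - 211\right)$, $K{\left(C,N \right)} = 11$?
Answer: $-39527$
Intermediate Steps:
$k{\left(Z \right)} = \left(-211 + Z\right) \left(11 + Z\right)$ ($k{\left(Z \right)} = \left(Z + 11\right) \left(Z - 211\right) = \left(11 + Z\right) \left(-211 + Z\right) = \left(-211 + Z\right) \left(11 + Z\right)$)
$k{\left(217 \right)} - 5 \cdot 8179 = \left(-2321 + 217^{2} - 43400\right) - 5 \cdot 8179 = \left(-2321 + 47089 - 43400\right) - 40895 = 1368 - 40895 = -39527$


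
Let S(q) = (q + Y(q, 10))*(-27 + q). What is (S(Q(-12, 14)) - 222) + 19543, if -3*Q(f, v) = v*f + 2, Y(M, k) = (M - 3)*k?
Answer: 321449/9 ≈ 35717.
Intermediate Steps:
Y(M, k) = k*(-3 + M) (Y(M, k) = (-3 + M)*k = k*(-3 + M))
Q(f, v) = -⅔ - f*v/3 (Q(f, v) = -(v*f + 2)/3 = -(f*v + 2)/3 = -(2 + f*v)/3 = -⅔ - f*v/3)
S(q) = (-30 + 11*q)*(-27 + q) (S(q) = (q + 10*(-3 + q))*(-27 + q) = (q + (-30 + 10*q))*(-27 + q) = (-30 + 11*q)*(-27 + q))
(S(Q(-12, 14)) - 222) + 19543 = ((810 - 327*(-⅔ - ⅓*(-12)*14) + 11*(-⅔ - ⅓*(-12)*14)²) - 222) + 19543 = ((810 - 327*(-⅔ + 56) + 11*(-⅔ + 56)²) - 222) + 19543 = ((810 - 327*166/3 + 11*(166/3)²) - 222) + 19543 = ((810 - 18094 + 11*(27556/9)) - 222) + 19543 = ((810 - 18094 + 303116/9) - 222) + 19543 = (147560/9 - 222) + 19543 = 145562/9 + 19543 = 321449/9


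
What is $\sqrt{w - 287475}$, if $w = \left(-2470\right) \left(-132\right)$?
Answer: $3 \sqrt{4285} \approx 196.38$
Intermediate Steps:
$w = 326040$
$\sqrt{w - 287475} = \sqrt{326040 - 287475} = \sqrt{38565} = 3 \sqrt{4285}$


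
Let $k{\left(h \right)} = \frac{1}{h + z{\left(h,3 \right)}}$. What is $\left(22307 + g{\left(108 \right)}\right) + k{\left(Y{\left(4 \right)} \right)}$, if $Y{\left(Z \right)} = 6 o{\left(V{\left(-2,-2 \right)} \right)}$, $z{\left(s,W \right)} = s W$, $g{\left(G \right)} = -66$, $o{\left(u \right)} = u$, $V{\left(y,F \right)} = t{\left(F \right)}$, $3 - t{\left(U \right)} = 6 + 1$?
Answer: $\frac{2135135}{96} \approx 22241.0$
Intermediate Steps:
$t{\left(U \right)} = -4$ ($t{\left(U \right)} = 3 - \left(6 + 1\right) = 3 - 7 = -4$)
$V{\left(y,F \right)} = -4$
$z{\left(s,W \right)} = W s$
$Y{\left(Z \right)} = -24$ ($Y{\left(Z \right)} = 6 \left(-4\right) = -24$)
$k{\left(h \right)} = \frac{1}{4 h}$ ($k{\left(h \right)} = \frac{1}{h + 3 h} = \frac{1}{4 h}$)
$\left(22307 + g{\left(108 \right)}\right) + k{\left(Y{\left(4 \right)} \right)} = \left(22307 - 66\right) + \frac{1}{4 \left(-24\right)} = 22241 + \frac{1}{4} \left(- \frac{1}{24}\right) = 22241 - \frac{1}{96} = \frac{2135135}{96}$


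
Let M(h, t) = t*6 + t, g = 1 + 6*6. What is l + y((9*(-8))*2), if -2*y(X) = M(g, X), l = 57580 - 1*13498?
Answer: 44586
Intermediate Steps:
g = 37 (g = 1 + 36 = 37)
l = 44082 (l = 57580 - 13498 = 44082)
M(h, t) = 7*t (M(h, t) = 6*t + t = 7*t)
y(X) = -7*X/2
l + y((9*(-8))*2) = 44082 - 7*9*(-8)*2/2 = 44082 - (-252)*2 = 44082 - 7/2*(-144) = 44082 + 504 = 44586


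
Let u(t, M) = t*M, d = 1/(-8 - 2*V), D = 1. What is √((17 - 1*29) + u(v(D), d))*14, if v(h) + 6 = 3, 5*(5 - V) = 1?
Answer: 7*I*√22902/22 ≈ 48.152*I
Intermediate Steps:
V = 24/5 (V = 5 - ⅕*1 = 5 - ⅕ = 24/5 ≈ 4.8000)
v(h) = -3 (v(h) = -6 + 3 = -3)
d = -5/88 (d = 1/(-8 - 2*24/5) = 1/(-8 - 48/5) = 1/(-88/5) = -5/88 ≈ -0.056818)
u(t, M) = M*t
√((17 - 1*29) + u(v(D), d))*14 = √((17 - 1*29) - 5/88*(-3))*14 = √((17 - 29) + 15/88)*14 = √(-12 + 15/88)*14 = √(-1041/88)*14 = (I*√22902/44)*14 = 7*I*√22902/22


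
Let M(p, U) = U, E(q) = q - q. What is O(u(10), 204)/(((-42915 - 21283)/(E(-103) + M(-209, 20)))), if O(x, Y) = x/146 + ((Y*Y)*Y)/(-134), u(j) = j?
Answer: 3098724010/156996209 ≈ 19.738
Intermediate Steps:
E(q) = 0
O(x, Y) = -Y**3/134 + x/146 (O(x, Y) = x*(1/146) + (Y**2*Y)*(-1/134) = x/146 + Y**3*(-1/134) = x/146 - Y**3/134 = -Y**3/134 + x/146)
O(u(10), 204)/(((-42915 - 21283)/(E(-103) + M(-209, 20)))) = (-1/134*204**3 + (1/146)*10)/(((-42915 - 21283)/(0 + 20))) = (-1/134*8489664 + 5/73)/((-64198/20)) = (-4244832/67 + 5/73)/((-64198*1/20)) = -309872401/(4891*(-32099/10)) = -309872401/4891*(-10/32099) = 3098724010/156996209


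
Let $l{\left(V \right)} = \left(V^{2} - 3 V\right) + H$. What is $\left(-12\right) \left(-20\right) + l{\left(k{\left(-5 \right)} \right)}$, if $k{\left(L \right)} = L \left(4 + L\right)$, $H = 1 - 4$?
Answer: $247$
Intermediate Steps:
$H = -3$
$l{\left(V \right)} = -3 + V^{2} - 3 V$ ($l{\left(V \right)} = \left(V^{2} - 3 V\right) - 3 = -3 + V^{2} - 3 V$)
$\left(-12\right) \left(-20\right) + l{\left(k{\left(-5 \right)} \right)} = \left(-12\right) \left(-20\right) - \left(3 - 25 \left(4 - 5\right)^{2} + 3 \left(-5\right) \left(4 - 5\right)\right) = 240 - \left(3 - 25 + 3 \left(-5\right) \left(-1\right)\right) = 240 - \left(18 - 25\right) = 240 - -7 = 240 + 7 = 247$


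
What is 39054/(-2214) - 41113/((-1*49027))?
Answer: -303946046/18090963 ≈ -16.801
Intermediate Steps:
39054/(-2214) - 41113/((-1*49027)) = 39054*(-1/2214) - 41113/(-49027) = -6509/369 - 41113*(-1/49027) = -6509/369 + 41113/49027 = -303946046/18090963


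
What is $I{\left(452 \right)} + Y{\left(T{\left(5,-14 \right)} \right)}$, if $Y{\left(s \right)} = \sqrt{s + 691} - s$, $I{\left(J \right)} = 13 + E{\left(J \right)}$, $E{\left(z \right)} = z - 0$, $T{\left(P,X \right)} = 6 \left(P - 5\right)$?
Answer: $465 + \sqrt{691} \approx 491.29$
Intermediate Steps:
$T{\left(P,X \right)} = -30 + 6 P$ ($T{\left(P,X \right)} = 6 \left(-5 + P\right) = -30 + 6 P$)
$E{\left(z \right)} = z$ ($E{\left(z \right)} = z + 0 = z$)
$I{\left(J \right)} = 13 + J$
$Y{\left(s \right)} = \sqrt{691 + s} - s$
$I{\left(452 \right)} + Y{\left(T{\left(5,-14 \right)} \right)} = \left(13 + 452\right) - \left(-30 + 30 - \sqrt{691 + \left(-30 + 6 \cdot 5\right)}\right) = 465 - - \sqrt{691 + \left(-30 + 30\right)} = 465 + \left(\sqrt{691 + 0} - 0\right) = 465 + \left(\sqrt{691} + 0\right) = 465 + \sqrt{691}$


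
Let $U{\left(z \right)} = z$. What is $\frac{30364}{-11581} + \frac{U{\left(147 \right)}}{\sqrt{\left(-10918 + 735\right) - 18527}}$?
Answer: $- \frac{30364}{11581} - \frac{49 i \sqrt{3190}}{3190} \approx -2.6219 - 0.86756 i$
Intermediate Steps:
$\frac{30364}{-11581} + \frac{U{\left(147 \right)}}{\sqrt{\left(-10918 + 735\right) - 18527}} = \frac{30364}{-11581} + \frac{147}{\sqrt{\left(-10918 + 735\right) - 18527}} = 30364 \left(- \frac{1}{11581}\right) + \frac{147}{\sqrt{-10183 - 18527}} = - \frac{30364}{11581} + \frac{147}{\sqrt{-28710}} = - \frac{30364}{11581} + \frac{147}{3 i \sqrt{3190}} = - \frac{30364}{11581} + 147 \left(- \frac{i \sqrt{3190}}{9570}\right) = - \frac{30364}{11581} - \frac{49 i \sqrt{3190}}{3190}$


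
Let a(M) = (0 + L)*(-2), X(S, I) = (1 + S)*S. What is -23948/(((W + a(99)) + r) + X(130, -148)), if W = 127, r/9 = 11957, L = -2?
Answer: -11974/62387 ≈ -0.19193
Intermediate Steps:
X(S, I) = S*(1 + S)
r = 107613 (r = 9*11957 = 107613)
a(M) = 4 (a(M) = (0 - 2)*(-2) = -2*(-2) = 4)
-23948/(((W + a(99)) + r) + X(130, -148)) = -23948/(((127 + 4) + 107613) + 130*(1 + 130)) = -23948/((131 + 107613) + 130*131) = -23948/(107744 + 17030) = -23948/124774 = -23948*1/124774 = -11974/62387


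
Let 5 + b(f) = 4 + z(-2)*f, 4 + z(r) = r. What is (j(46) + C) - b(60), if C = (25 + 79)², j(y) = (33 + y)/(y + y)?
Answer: 1028363/92 ≈ 11178.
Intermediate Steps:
j(y) = (33 + y)/(2*y) (j(y) = (33 + y)/((2*y)) = (33 + y)*(1/(2*y)) = (33 + y)/(2*y))
z(r) = -4 + r
C = 10816 (C = 104² = 10816)
b(f) = -1 - 6*f (b(f) = -5 + (4 + (-4 - 2)*f) = -5 + (4 - 6*f) = -1 - 6*f)
(j(46) + C) - b(60) = ((½)*(33 + 46)/46 + 10816) - (-1 - 6*60) = ((½)*(1/46)*79 + 10816) - (-1 - 360) = (79/92 + 10816) - 1*(-361) = 995151/92 + 361 = 1028363/92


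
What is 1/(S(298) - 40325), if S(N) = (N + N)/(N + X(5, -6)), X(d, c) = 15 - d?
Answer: -77/3104876 ≈ -2.4800e-5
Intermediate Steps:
S(N) = 2*N/(10 + N) (S(N) = (N + N)/(N + (15 - 1*5)) = (2*N)/(N + (15 - 5)) = (2*N)/(N + 10) = (2*N)/(10 + N) = 2*N/(10 + N))
1/(S(298) - 40325) = 1/(2*298/(10 + 298) - 40325) = 1/(2*298/308 - 40325) = 1/(2*298*(1/308) - 40325) = 1/(149/77 - 40325) = 1/(-3104876/77) = -77/3104876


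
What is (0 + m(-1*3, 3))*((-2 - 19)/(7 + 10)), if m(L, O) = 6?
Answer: -126/17 ≈ -7.4118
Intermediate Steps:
(0 + m(-1*3, 3))*((-2 - 19)/(7 + 10)) = (0 + 6)*((-2 - 19)/(7 + 10)) = 6*(-21/17) = -126/17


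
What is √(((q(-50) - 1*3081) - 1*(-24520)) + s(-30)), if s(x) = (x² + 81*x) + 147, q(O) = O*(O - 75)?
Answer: √26306 ≈ 162.19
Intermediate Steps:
q(O) = O*(-75 + O)
s(x) = 147 + x² + 81*x
√(((q(-50) - 1*3081) - 1*(-24520)) + s(-30)) = √(((-50*(-75 - 50) - 1*3081) - 1*(-24520)) + (147 + (-30)² + 81*(-30))) = √(((-50*(-125) - 3081) + 24520) + (147 + 900 - 2430)) = √(((6250 - 3081) + 24520) - 1383) = √((3169 + 24520) - 1383) = √(27689 - 1383) = √26306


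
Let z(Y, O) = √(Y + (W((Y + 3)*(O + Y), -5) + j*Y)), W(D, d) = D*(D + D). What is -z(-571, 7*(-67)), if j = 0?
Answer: -√697900236229 ≈ -8.3540e+5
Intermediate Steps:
W(D, d) = 2*D² (W(D, d) = D*(2*D) = 2*D²)
z(Y, O) = √(Y + 2*(3 + Y)²*(O + Y)²) (z(Y, O) = √(Y + (2*((Y + 3)*(O + Y))² + 0*Y)) = √(Y + (2*((3 + Y)*(O + Y))² + 0)) = √(Y + (2*((3 + Y)²*(O + Y)²) + 0)) = √(Y + (2*(3 + Y)²*(O + Y)² + 0)) = √(Y + 2*(3 + Y)²*(O + Y)²))
-z(-571, 7*(-67)) = -√(-571 + 2*((-571)² + 3*(7*(-67)) + 3*(-571) + (7*(-67))*(-571))²) = -√(-571 + 2*(326041 + 3*(-469) - 1713 - 469*(-571))²) = -√(-571 + 2*(326041 - 1407 - 1713 + 267799)²) = -√(-571 + 2*590720²) = -√(-571 + 2*348950118400) = -√(-571 + 697900236800) = -√697900236229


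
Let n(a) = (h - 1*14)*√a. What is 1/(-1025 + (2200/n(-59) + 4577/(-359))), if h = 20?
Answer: -8877401901/9232010891978 + 106326825*I*√59/18464021783956 ≈ -0.00096159 + 4.4233e-5*I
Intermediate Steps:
n(a) = 6*√a (n(a) = (20 - 1*14)*√a = (20 - 14)*√a = 6*√a)
1/(-1025 + (2200/n(-59) + 4577/(-359))) = 1/(-1025 + (2200/((6*√(-59))) + 4577/(-359))) = 1/(-1025 + (2200/((6*(I*√59))) + 4577*(-1/359))) = 1/(-1025 + (2200/((6*I*√59)) - 4577/359)) = 1/(-1025 + (2200*(-I*√59/354) - 4577/359)) = 1/(-1025 + (-1100*I*√59/177 - 4577/359)) = 1/(-1025 + (-4577/359 - 1100*I*√59/177)) = 1/(-372552/359 - 1100*I*√59/177)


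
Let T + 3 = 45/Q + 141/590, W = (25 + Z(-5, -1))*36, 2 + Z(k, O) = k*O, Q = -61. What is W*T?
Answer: -63463176/17995 ≈ -3526.7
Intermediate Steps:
Z(k, O) = -2 + O*k (Z(k, O) = -2 + k*O = -2 + O*k)
W = 1008 (W = (25 + (-2 - 1*(-5)))*36 = (25 + (-2 + 5))*36 = (25 + 3)*36 = 28*36 = 1008)
T = -125919/35990 (T = -3 + (45/(-61) + 141/590) = -3 + (45*(-1/61) + 141*(1/590)) = -3 + (-45/61 + 141/590) = -3 - 17949/35990 = -125919/35990 ≈ -3.4987)
W*T = 1008*(-125919/35990) = -63463176/17995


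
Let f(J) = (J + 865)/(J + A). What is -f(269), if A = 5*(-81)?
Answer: 567/68 ≈ 8.3382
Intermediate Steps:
A = -405
f(J) = (865 + J)/(-405 + J) (f(J) = (J + 865)/(J - 405) = (865 + J)/(-405 + J))
-f(269) = -(865 + 269)/(-405 + 269) = -1134/(-136) = -(-1)*1134/136 = -1*(-567/68) = 567/68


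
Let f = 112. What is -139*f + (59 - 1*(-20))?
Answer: -15489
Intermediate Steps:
-139*f + (59 - 1*(-20)) = -139*112 + (59 - 1*(-20)) = -15568 + (59 + 20) = -15568 + 79 = -15489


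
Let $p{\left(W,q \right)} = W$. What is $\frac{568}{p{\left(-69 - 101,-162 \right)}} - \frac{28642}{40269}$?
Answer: $- \frac{13870966}{3422865} \approx -4.0524$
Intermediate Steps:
$\frac{568}{p{\left(-69 - 101,-162 \right)}} - \frac{28642}{40269} = \frac{568}{-69 - 101} - \frac{28642}{40269} = \frac{568}{-170} - \frac{28642}{40269} = 568 \left(- \frac{1}{170}\right) - \frac{28642}{40269} = - \frac{284}{85} - \frac{28642}{40269} = - \frac{13870966}{3422865}$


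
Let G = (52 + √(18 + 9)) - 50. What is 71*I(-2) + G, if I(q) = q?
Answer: -140 + 3*√3 ≈ -134.80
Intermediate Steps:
G = 2 + 3*√3 (G = (52 + √27) - 50 = (52 + 3*√3) - 50 = 2 + 3*√3 ≈ 7.1962)
71*I(-2) + G = 71*(-2) + (2 + 3*√3) = -142 + (2 + 3*√3) = -140 + 3*√3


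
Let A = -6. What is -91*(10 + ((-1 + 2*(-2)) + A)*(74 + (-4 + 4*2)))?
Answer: 77168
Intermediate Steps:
-91*(10 + ((-1 + 2*(-2)) + A)*(74 + (-4 + 4*2))) = -91*(10 + ((-1 + 2*(-2)) - 6)*(74 + (-4 + 4*2))) = -91*(10 + ((-1 - 4) - 6)*(74 + (-4 + 8))) = -91*(10 + (-5 - 6)*(74 + 4)) = -91*(10 - 11*78) = -91*(10 - 858) = -91*(-848) = 77168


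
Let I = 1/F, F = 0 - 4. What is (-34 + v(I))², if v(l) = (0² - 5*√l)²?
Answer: 25921/16 ≈ 1620.1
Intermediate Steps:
F = -4
I = -¼ (I = 1/(-4) = -¼ ≈ -0.25000)
v(l) = 25*l (v(l) = (0 - 5*√l)² = (-5*√l)² = 25*l)
(-34 + v(I))² = (-34 + 25*(-¼))² = (-34 - 25/4)² = (-161/4)² = 25921/16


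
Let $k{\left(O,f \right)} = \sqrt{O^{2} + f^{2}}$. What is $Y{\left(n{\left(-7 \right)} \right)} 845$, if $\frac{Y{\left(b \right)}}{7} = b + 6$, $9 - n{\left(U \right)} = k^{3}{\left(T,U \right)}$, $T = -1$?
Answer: $88725 - 1478750 \sqrt{2} \approx -2.0025 \cdot 10^{6}$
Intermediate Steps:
$n{\left(U \right)} = 9 - \left(1 + U^{2}\right)^{\frac{3}{2}}$ ($n{\left(U \right)} = 9 - \left(\sqrt{\left(-1\right)^{2} + U^{2}}\right)^{3} = 9 - \left(\sqrt{1 + U^{2}}\right)^{3} = 9 - \left(1 + U^{2}\right)^{\frac{3}{2}}$)
$Y{\left(b \right)} = 42 + 7 b$ ($Y{\left(b \right)} = 7 \left(b + 6\right) = 7 \left(6 + b\right) = 42 + 7 b$)
$Y{\left(n{\left(-7 \right)} \right)} 845 = \left(42 + 7 \left(9 - \left(1 + \left(-7\right)^{2}\right)^{\frac{3}{2}}\right)\right) 845 = \left(42 + 7 \left(9 - \left(1 + 49\right)^{\frac{3}{2}}\right)\right) 845 = \left(42 + 7 \left(9 - 50^{\frac{3}{2}}\right)\right) 845 = \left(42 + 7 \left(9 - 250 \sqrt{2}\right)\right) 845 = \left(42 + \left(63 - 1750 \sqrt{2}\right)\right) 845 = \left(105 - 1750 \sqrt{2}\right) 845 = 88725 - 1478750 \sqrt{2}$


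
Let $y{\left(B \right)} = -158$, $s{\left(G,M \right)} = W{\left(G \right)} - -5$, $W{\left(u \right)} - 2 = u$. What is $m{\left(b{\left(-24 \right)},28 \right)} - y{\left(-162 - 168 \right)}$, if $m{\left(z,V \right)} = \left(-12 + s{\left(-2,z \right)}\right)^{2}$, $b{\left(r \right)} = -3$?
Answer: $207$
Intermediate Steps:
$W{\left(u \right)} = 2 + u$
$s{\left(G,M \right)} = 7 + G$ ($s{\left(G,M \right)} = \left(2 + G\right) - -5 = \left(2 + G\right) + 5 = 7 + G$)
$m{\left(z,V \right)} = 49$ ($m{\left(z,V \right)} = \left(-12 + \left(7 - 2\right)\right)^{2} = \left(-12 + 5\right)^{2} = \left(-7\right)^{2} = 49$)
$m{\left(b{\left(-24 \right)},28 \right)} - y{\left(-162 - 168 \right)} = 49 - -158 = 49 + 158 = 207$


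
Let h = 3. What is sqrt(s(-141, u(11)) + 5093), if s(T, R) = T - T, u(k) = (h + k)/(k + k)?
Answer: sqrt(5093) ≈ 71.365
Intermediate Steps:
u(k) = (3 + k)/(2*k) (u(k) = (3 + k)/(k + k) = (3 + k)/((2*k)) = (3 + k)*(1/(2*k)) = (3 + k)/(2*k))
s(T, R) = 0
sqrt(s(-141, u(11)) + 5093) = sqrt(0 + 5093) = sqrt(5093)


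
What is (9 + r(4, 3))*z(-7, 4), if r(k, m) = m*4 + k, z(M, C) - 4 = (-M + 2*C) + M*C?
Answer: -225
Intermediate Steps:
z(M, C) = 4 - M + 2*C + C*M (z(M, C) = 4 + ((-M + 2*C) + M*C) = 4 + ((-M + 2*C) + C*M) = 4 + (-M + 2*C + C*M) = 4 - M + 2*C + C*M)
r(k, m) = k + 4*m (r(k, m) = 4*m + k = k + 4*m)
(9 + r(4, 3))*z(-7, 4) = (9 + (4 + 4*3))*(4 - 1*(-7) + 2*4 + 4*(-7)) = (9 + (4 + 12))*(4 + 7 + 8 - 28) = (9 + 16)*(-9) = 25*(-9) = -225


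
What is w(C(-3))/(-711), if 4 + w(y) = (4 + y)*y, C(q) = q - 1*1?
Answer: 4/711 ≈ 0.0056259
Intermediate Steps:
C(q) = -1 + q (C(q) = q - 1 = -1 + q)
w(y) = -4 + y*(4 + y) (w(y) = -4 + (4 + y)*y = -4 + y*(4 + y))
w(C(-3))/(-711) = (-4 + (-1 - 3)**2 + 4*(-1 - 3))/(-711) = (-4 + (-4)**2 + 4*(-4))*(-1/711) = (-4 + 16 - 16)*(-1/711) = -4*(-1/711) = 4/711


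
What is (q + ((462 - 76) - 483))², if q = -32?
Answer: 16641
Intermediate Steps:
(q + ((462 - 76) - 483))² = (-32 + ((462 - 76) - 483))² = (-32 + (386 - 483))² = (-32 - 97)² = (-129)² = 16641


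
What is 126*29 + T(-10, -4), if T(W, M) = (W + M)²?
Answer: 3850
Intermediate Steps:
T(W, M) = (M + W)²
126*29 + T(-10, -4) = 126*29 + (-4 - 10)² = 3654 + (-14)² = 3654 + 196 = 3850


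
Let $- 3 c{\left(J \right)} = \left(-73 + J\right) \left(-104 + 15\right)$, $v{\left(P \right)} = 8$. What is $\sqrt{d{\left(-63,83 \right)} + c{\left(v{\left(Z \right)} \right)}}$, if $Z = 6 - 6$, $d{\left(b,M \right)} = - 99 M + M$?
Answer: $\frac{i \sqrt{90561}}{3} \approx 100.31 i$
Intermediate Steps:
$d{\left(b,M \right)} = - 98 M$
$Z = 0$ ($Z = 6 - 6 = 0$)
$c{\left(J \right)} = - \frac{6497}{3} + \frac{89 J}{3}$ ($c{\left(J \right)} = - \frac{\left(-73 + J\right) \left(-104 + 15\right)}{3} = - \frac{\left(-73 + J\right) \left(-89\right)}{3} = - \frac{6497 - 89 J}{3} = - \frac{6497}{3} + \frac{89 J}{3}$)
$\sqrt{d{\left(-63,83 \right)} + c{\left(v{\left(Z \right)} \right)}} = \sqrt{\left(-98\right) 83 + \left(- \frac{6497}{3} + \frac{89}{3} \cdot 8\right)} = \sqrt{-8134 + \left(- \frac{6497}{3} + \frac{712}{3}\right)} = \sqrt{-8134 - \frac{5785}{3}} = \sqrt{- \frac{30187}{3}} = \frac{i \sqrt{90561}}{3}$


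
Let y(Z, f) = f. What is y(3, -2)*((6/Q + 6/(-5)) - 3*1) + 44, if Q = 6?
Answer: 252/5 ≈ 50.400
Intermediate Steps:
y(3, -2)*((6/Q + 6/(-5)) - 3*1) + 44 = -2*((6/6 + 6/(-5)) - 3*1) + 44 = -2*((6*(⅙) + 6*(-⅕)) - 3) + 44 = -2*((1 - 6/5) - 3) + 44 = -2*(-⅕ - 3) + 44 = -2*(-16/5) + 44 = 32/5 + 44 = 252/5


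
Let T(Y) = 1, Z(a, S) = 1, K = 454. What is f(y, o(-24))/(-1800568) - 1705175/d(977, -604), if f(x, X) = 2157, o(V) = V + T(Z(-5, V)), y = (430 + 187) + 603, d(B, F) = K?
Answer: -1535142259339/408728936 ≈ -3755.9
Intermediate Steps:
d(B, F) = 454
y = 1220 (y = 617 + 603 = 1220)
o(V) = 1 + V (o(V) = V + 1 = 1 + V)
f(y, o(-24))/(-1800568) - 1705175/d(977, -604) = 2157/(-1800568) - 1705175/454 = 2157*(-1/1800568) - 1705175*1/454 = -2157/1800568 - 1705175/454 = -1535142259339/408728936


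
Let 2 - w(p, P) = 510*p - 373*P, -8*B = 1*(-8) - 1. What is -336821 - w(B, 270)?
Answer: -1747837/4 ≈ -4.3696e+5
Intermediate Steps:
B = 9/8 (B = -(1*(-8) - 1)/8 = -(-8 - 1)/8 = -1/8*(-9) = 9/8 ≈ 1.1250)
w(p, P) = 2 - 510*p + 373*P (w(p, P) = 2 - (510*p - 373*P) = 2 - (-373*P + 510*p) = 2 + (-510*p + 373*P) = 2 - 510*p + 373*P)
-336821 - w(B, 270) = -336821 - (2 - 510*9/8 + 373*270) = -336821 - (2 - 2295/4 + 100710) = -336821 - 1*400553/4 = -336821 - 400553/4 = -1747837/4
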